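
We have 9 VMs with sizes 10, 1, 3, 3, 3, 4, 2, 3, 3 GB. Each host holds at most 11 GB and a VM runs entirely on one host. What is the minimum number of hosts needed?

3

Total = 10 + 4 + 3 + 3 + 3 + 3 + 3 + 2 + 1 = 32 GB.
Lower bound: ⌈32/11⌉ = 3 hosts.
A packing using 3 hosts:
  host 1: 10 + 1 = 11
  host 2: 4 + 3 + 3 = 10
  host 3: 3 + 3 + 3 + 2 = 11
This matches the lower bound, so 3 is optimal.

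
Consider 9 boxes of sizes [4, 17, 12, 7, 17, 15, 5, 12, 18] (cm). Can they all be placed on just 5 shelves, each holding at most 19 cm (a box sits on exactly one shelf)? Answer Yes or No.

No

Total = 107 cm; ⌈107/19⌉ = 6.
At least 6 shelves are required, but only 5 are allowed.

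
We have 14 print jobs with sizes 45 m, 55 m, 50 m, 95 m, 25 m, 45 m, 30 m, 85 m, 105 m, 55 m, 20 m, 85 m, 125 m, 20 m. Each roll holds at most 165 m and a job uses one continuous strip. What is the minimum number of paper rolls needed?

6

Total = 125 + 105 + 95 + 85 + 85 + 55 + 55 + 50 + 45 + 45 + 30 + 25 + 20 + 20 = 840 m.
Lower bound: ⌈840/165⌉ = 6 paper rolls.
A packing using 6 paper rolls:
  roll 1: 125 + 30 = 155
  roll 2: 105 + 55 = 160
  roll 3: 95 + 55 = 150
  roll 4: 85 + 50 + 25 = 160
  roll 5: 85 + 45 + 20 = 150
  roll 6: 45 + 20 = 65
This matches the lower bound, so 6 is optimal.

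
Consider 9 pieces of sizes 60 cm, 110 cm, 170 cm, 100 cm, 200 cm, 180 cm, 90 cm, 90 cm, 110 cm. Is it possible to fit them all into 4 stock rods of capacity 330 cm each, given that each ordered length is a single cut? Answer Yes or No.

A valid assignment using 4 stock rods:
  stock rod 1: 200 + 110 = 310
  stock rod 2: 180 + 110 = 290
  stock rod 3: 170 + 100 + 60 = 330
  stock rod 4: 90 + 90 = 180
Every load is within 330 cm, so 4 stock rods suffice.

Yes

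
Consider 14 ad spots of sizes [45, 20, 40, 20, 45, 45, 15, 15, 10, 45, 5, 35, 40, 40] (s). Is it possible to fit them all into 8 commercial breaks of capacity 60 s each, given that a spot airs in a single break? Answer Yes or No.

Yes

A valid assignment using 8 commercial breaks:
  break 1: 45 + 15 = 60
  break 2: 45 + 15 = 60
  break 3: 45 + 10 + 5 = 60
  break 4: 45 = 45
  break 5: 40 + 20 = 60
  break 6: 40 + 20 = 60
  break 7: 40 = 40
  break 8: 35 = 35
Every load is within 60 s, so 8 commercial breaks suffice.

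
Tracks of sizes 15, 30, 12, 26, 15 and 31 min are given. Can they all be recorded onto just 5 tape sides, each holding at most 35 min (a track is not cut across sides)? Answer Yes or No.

Yes

A valid assignment using 5 tape sides:
  side 1: 31 = 31
  side 2: 30 = 30
  side 3: 26 = 26
  side 4: 15 + 15 = 30
  side 5: 12 = 12
Every load is within 35 min, so 5 tape sides suffice.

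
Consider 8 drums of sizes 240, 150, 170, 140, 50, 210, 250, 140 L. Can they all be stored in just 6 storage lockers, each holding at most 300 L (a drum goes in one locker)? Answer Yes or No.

Yes

A valid assignment using 6 storage lockers:
  locker 1: 250 + 50 = 300
  locker 2: 240 = 240
  locker 3: 210 = 210
  locker 4: 170 = 170
  locker 5: 150 + 140 = 290
  locker 6: 140 = 140
Every load is within 300 L, so 6 storage lockers suffice.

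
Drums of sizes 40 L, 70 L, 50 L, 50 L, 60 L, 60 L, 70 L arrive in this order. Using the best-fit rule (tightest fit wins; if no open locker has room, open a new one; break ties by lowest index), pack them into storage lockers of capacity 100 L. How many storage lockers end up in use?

6

  40 → locker 1 (new)  [load 40/100]
  70 → locker 2 (new)  [load 70/100]
  50 → locker 1  [load 90/100]
  50 → locker 3 (new)  [load 50/100]
  60 → locker 4 (new)  [load 60/100]
  60 → locker 5 (new)  [load 60/100]
  70 → locker 6 (new)  [load 70/100]
6 storage lockers opened.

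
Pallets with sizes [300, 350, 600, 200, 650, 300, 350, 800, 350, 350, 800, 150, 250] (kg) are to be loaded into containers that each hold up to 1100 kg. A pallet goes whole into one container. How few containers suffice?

5

Total = 800 + 800 + 650 + 600 + 350 + 350 + 350 + 350 + 300 + 300 + 250 + 200 + 150 = 5450 kg.
Lower bound: ⌈5450/1100⌉ = 5 containers.
A packing using 5 containers:
  container 1: 800 + 300 = 1100
  container 2: 800 + 300 = 1100
  container 3: 650 + 250 + 200 = 1100
  container 4: 600 + 350 + 150 = 1100
  container 5: 350 + 350 + 350 = 1050
This matches the lower bound, so 5 is optimal.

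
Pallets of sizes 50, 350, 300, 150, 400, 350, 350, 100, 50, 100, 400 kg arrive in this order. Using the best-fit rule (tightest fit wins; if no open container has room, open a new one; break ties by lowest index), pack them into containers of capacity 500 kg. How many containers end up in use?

  50 → container 1 (new)  [load 50/500]
  350 → container 1  [load 400/500]
  300 → container 2 (new)  [load 300/500]
  150 → container 2  [load 450/500]
  400 → container 3 (new)  [load 400/500]
  350 → container 4 (new)  [load 350/500]
  350 → container 5 (new)  [load 350/500]
  100 → container 1  [load 500/500]
  50 → container 2  [load 500/500]
  100 → container 3  [load 500/500]
  400 → container 6 (new)  [load 400/500]
6 containers opened.

6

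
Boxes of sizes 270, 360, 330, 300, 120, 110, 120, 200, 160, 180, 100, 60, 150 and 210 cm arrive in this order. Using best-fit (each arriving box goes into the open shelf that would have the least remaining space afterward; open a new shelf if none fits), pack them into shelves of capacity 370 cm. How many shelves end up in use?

  270 → shelf 1 (new)  [load 270/370]
  360 → shelf 2 (new)  [load 360/370]
  330 → shelf 3 (new)  [load 330/370]
  300 → shelf 4 (new)  [load 300/370]
  120 → shelf 5 (new)  [load 120/370]
  110 → shelf 5  [load 230/370]
  120 → shelf 5  [load 350/370]
  200 → shelf 6 (new)  [load 200/370]
  160 → shelf 6  [load 360/370]
  180 → shelf 7 (new)  [load 180/370]
  100 → shelf 1  [load 370/370]
  60 → shelf 4  [load 360/370]
  150 → shelf 7  [load 330/370]
  210 → shelf 8 (new)  [load 210/370]
8 shelves opened.

8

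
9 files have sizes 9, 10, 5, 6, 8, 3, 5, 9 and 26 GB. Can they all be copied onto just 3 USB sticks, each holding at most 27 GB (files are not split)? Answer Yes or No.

No

Total = 81 GB; ⌈81/27⌉ = 3.
The bound of 3 does not rule out 3, but exhaustive search shows no assignment into 3 USB sticks of capacity 27 GB exists — the minimum is 4.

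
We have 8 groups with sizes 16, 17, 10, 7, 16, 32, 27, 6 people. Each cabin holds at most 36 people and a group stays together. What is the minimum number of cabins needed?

4

Total = 32 + 27 + 17 + 16 + 16 + 10 + 7 + 6 = 131 people.
Lower bound: ⌈131/36⌉ = 4 cabins.
A packing using 4 cabins:
  cabin 1: 32 = 32
  cabin 2: 27 + 7 = 34
  cabin 3: 17 + 16 = 33
  cabin 4: 16 + 10 + 6 = 32
This matches the lower bound, so 4 is optimal.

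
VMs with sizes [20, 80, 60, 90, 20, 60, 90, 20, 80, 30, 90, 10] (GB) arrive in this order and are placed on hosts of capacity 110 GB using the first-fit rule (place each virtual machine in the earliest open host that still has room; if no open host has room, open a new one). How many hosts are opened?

  20 → host 1 (new)  [load 20/110]
  80 → host 1  [load 100/110]
  60 → host 2 (new)  [load 60/110]
  90 → host 3 (new)  [load 90/110]
  20 → host 2  [load 80/110]
  60 → host 4 (new)  [load 60/110]
  90 → host 5 (new)  [load 90/110]
  20 → host 2  [load 100/110]
  80 → host 6 (new)  [load 80/110]
  30 → host 4  [load 90/110]
  90 → host 7 (new)  [load 90/110]
  10 → host 1  [load 110/110]
7 hosts opened.

7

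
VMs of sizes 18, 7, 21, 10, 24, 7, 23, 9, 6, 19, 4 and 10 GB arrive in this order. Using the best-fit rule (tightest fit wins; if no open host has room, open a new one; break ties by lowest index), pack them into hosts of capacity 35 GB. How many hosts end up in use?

5

  18 → host 1 (new)  [load 18/35]
  7 → host 1  [load 25/35]
  21 → host 2 (new)  [load 21/35]
  10 → host 1  [load 35/35]
  24 → host 3 (new)  [load 24/35]
  7 → host 3  [load 31/35]
  23 → host 4 (new)  [load 23/35]
  9 → host 4  [load 32/35]
  6 → host 2  [load 27/35]
  19 → host 5 (new)  [load 19/35]
  4 → host 3  [load 35/35]
  10 → host 5  [load 29/35]
5 hosts opened.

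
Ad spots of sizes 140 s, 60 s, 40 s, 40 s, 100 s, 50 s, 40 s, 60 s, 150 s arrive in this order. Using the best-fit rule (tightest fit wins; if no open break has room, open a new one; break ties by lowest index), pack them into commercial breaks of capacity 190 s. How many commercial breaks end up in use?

4

  140 → break 1 (new)  [load 140/190]
  60 → break 2 (new)  [load 60/190]
  40 → break 1  [load 180/190]
  40 → break 2  [load 100/190]
  100 → break 3 (new)  [load 100/190]
  50 → break 2  [load 150/190]
  40 → break 2  [load 190/190]
  60 → break 3  [load 160/190]
  150 → break 4 (new)  [load 150/190]
4 commercial breaks opened.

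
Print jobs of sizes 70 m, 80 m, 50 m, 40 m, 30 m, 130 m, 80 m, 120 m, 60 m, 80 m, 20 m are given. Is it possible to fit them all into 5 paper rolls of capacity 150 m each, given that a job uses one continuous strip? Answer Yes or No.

No

Total = 760 m; ⌈760/150⌉ = 6.
At least 6 paper rolls are required, but only 5 are allowed.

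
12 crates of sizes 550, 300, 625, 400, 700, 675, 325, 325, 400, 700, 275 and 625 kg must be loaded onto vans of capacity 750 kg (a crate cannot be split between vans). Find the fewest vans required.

Total = 700 + 700 + 675 + 625 + 625 + 550 + 400 + 400 + 325 + 325 + 300 + 275 = 5900 kg.
Lower bound: ⌈5900/750⌉ = 8 vans.
A packing using 9 vans:
  van 1: 700 = 700
  van 2: 700 = 700
  van 3: 675 = 675
  van 4: 625 = 625
  van 5: 625 = 625
  van 6: 550 = 550
  van 7: 400 + 325 = 725
  van 8: 400 + 325 = 725
  van 9: 300 + 275 = 575
No arrangement into 8 vans stays within capacity, so 9 is optimal.

9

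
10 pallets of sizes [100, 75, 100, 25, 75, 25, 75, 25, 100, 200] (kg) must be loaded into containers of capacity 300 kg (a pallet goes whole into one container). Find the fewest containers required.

Total = 200 + 100 + 100 + 100 + 75 + 75 + 75 + 25 + 25 + 25 = 800 kg.
Lower bound: ⌈800/300⌉ = 3 containers.
A packing using 3 containers:
  container 1: 200 + 100 = 300
  container 2: 100 + 100 + 75 + 25 = 300
  container 3: 75 + 75 + 25 + 25 = 200
This matches the lower bound, so 3 is optimal.

3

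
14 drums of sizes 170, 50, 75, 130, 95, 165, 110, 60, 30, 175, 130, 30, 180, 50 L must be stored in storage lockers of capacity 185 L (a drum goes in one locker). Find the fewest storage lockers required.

Total = 180 + 175 + 170 + 165 + 130 + 130 + 110 + 95 + 75 + 60 + 50 + 50 + 30 + 30 = 1450 L.
Lower bound: ⌈1450/185⌉ = 8 storage lockers.
A packing using 9 storage lockers:
  locker 1: 180 = 180
  locker 2: 175 = 175
  locker 3: 170 = 170
  locker 4: 165 = 165
  locker 5: 130 + 50 = 180
  locker 6: 130 + 50 = 180
  locker 7: 110 + 75 = 185
  locker 8: 95 + 60 + 30 = 185
  locker 9: 30 = 30
No arrangement into 8 storage lockers stays within capacity, so 9 is optimal.

9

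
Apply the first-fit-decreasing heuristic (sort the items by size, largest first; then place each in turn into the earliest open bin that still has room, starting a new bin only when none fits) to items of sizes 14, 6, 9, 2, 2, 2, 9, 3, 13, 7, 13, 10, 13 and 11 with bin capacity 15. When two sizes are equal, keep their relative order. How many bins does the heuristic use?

9

Sorted descending: 14, 13, 13, 13, 11, 10, 9, 9, 7, 6, 3, 2, 2, 2.
  14 → bin 1 (new)  [load 14/15]
  13 → bin 2 (new)  [load 13/15]
  13 → bin 3 (new)  [load 13/15]
  13 → bin 4 (new)  [load 13/15]
  11 → bin 5 (new)  [load 11/15]
  10 → bin 6 (new)  [load 10/15]
  9 → bin 7 (new)  [load 9/15]
  9 → bin 8 (new)  [load 9/15]
  7 → bin 9 (new)  [load 7/15]
  6 → bin 7  [load 15/15]
  3 → bin 5  [load 14/15]
  2 → bin 2  [load 15/15]
  2 → bin 3  [load 15/15]
  2 → bin 4  [load 15/15]
9 bins opened.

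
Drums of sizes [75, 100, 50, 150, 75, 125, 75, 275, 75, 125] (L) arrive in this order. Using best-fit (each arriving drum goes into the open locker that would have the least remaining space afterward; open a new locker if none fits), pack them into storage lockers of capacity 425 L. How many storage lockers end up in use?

3

  75 → locker 1 (new)  [load 75/425]
  100 → locker 1  [load 175/425]
  50 → locker 1  [load 225/425]
  150 → locker 1  [load 375/425]
  75 → locker 2 (new)  [load 75/425]
  125 → locker 2  [load 200/425]
  75 → locker 2  [load 275/425]
  275 → locker 3 (new)  [load 275/425]
  75 → locker 2  [load 350/425]
  125 → locker 3  [load 400/425]
3 storage lockers opened.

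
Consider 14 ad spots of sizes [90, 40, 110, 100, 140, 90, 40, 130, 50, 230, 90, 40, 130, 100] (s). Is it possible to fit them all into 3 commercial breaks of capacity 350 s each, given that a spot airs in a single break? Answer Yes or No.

No

Total = 1380 s; ⌈1380/350⌉ = 4.
At least 4 commercial breaks are required, but only 3 are allowed.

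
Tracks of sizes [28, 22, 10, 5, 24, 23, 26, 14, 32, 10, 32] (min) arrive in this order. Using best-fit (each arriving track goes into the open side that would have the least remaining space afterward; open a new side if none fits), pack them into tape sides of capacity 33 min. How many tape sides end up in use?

  28 → side 1 (new)  [load 28/33]
  22 → side 2 (new)  [load 22/33]
  10 → side 2  [load 32/33]
  5 → side 1  [load 33/33]
  24 → side 3 (new)  [load 24/33]
  23 → side 4 (new)  [load 23/33]
  26 → side 5 (new)  [load 26/33]
  14 → side 6 (new)  [load 14/33]
  32 → side 7 (new)  [load 32/33]
  10 → side 4  [load 33/33]
  32 → side 8 (new)  [load 32/33]
8 tape sides opened.

8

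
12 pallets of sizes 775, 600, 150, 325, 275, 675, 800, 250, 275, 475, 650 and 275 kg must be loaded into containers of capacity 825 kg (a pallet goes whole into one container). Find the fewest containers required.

Total = 800 + 775 + 675 + 650 + 600 + 475 + 325 + 275 + 275 + 275 + 250 + 150 = 5525 kg.
Lower bound: ⌈5525/825⌉ = 7 containers.
A packing using 8 containers:
  container 1: 800 = 800
  container 2: 775 = 775
  container 3: 675 + 150 = 825
  container 4: 650 = 650
  container 5: 600 = 600
  container 6: 475 + 325 = 800
  container 7: 275 + 275 + 275 = 825
  container 8: 250 = 250
No arrangement into 7 containers stays within capacity, so 8 is optimal.

8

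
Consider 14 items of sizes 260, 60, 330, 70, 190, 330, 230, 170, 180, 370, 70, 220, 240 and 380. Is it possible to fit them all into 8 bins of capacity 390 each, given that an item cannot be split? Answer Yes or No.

Total = 3100; ⌈3100/390⌉ = 8.
The bound of 8 does not rule out 8, but exhaustive search shows no assignment into 8 bins of capacity 390 exists — the minimum is 9.

No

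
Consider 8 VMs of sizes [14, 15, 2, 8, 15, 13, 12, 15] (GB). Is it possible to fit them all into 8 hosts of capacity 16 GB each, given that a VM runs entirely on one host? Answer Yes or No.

Yes

A valid assignment using 7 hosts:
  host 1: 15 = 15
  host 2: 15 = 15
  host 3: 15 = 15
  host 4: 14 + 2 = 16
  host 5: 13 = 13
  host 6: 12 = 12
  host 7: 8 = 8
That uses only 7 ≤ 8, so 8 hosts are enough.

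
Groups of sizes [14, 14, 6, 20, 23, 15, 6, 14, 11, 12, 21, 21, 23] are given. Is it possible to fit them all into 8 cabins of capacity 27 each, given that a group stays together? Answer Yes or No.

No

Total = 200; ⌈200/27⌉ = 8.
9 groups each exceed half the capacity and cannot share a cabin, forcing at least 9 cabins.
At least 9 cabins are required, but only 8 are allowed.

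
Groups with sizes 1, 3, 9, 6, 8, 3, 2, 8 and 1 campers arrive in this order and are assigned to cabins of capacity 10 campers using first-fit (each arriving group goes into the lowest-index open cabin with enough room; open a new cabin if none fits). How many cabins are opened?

  1 → cabin 1 (new)  [load 1/10]
  3 → cabin 1  [load 4/10]
  9 → cabin 2 (new)  [load 9/10]
  6 → cabin 1  [load 10/10]
  8 → cabin 3 (new)  [load 8/10]
  3 → cabin 4 (new)  [load 3/10]
  2 → cabin 3  [load 10/10]
  8 → cabin 5 (new)  [load 8/10]
  1 → cabin 2  [load 10/10]
5 cabins opened.

5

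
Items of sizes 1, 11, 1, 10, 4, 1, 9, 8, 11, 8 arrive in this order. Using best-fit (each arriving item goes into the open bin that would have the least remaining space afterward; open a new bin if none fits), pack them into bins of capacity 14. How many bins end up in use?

6

  1 → bin 1 (new)  [load 1/14]
  11 → bin 1  [load 12/14]
  1 → bin 1  [load 13/14]
  10 → bin 2 (new)  [load 10/14]
  4 → bin 2  [load 14/14]
  1 → bin 1  [load 14/14]
  9 → bin 3 (new)  [load 9/14]
  8 → bin 4 (new)  [load 8/14]
  11 → bin 5 (new)  [load 11/14]
  8 → bin 6 (new)  [load 8/14]
6 bins opened.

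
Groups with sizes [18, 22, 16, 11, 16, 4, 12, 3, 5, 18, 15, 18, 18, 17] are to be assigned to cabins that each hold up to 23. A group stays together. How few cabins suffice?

10

Total = 22 + 18 + 18 + 18 + 18 + 17 + 16 + 16 + 15 + 12 + 11 + 5 + 4 + 3 = 193.
Lower bound: ⌈193/23⌉ = 9 cabins.
Also, 10 groups each exceed 23/2, and no two of those can share a cabin, so at least 10 cabins are needed.
A packing using 10 cabins:
  cabin 1: 22 = 22
  cabin 2: 18 + 5 = 23
  cabin 3: 18 + 4 = 22
  cabin 4: 18 + 3 = 21
  cabin 5: 18 = 18
  cabin 6: 17 = 17
  cabin 7: 16 = 16
  cabin 8: 16 = 16
  cabin 9: 15 = 15
  cabin 10: 12 + 11 = 23
This matches the lower bound, so 10 is optimal.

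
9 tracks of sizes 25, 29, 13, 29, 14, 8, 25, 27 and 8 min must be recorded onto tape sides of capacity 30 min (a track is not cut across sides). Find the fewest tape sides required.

Total = 29 + 29 + 27 + 25 + 25 + 14 + 13 + 8 + 8 = 178 min.
Lower bound: ⌈178/30⌉ = 6 tape sides.
A packing using 7 tape sides:
  side 1: 29 = 29
  side 2: 29 = 29
  side 3: 27 = 27
  side 4: 25 = 25
  side 5: 25 = 25
  side 6: 14 + 13 = 27
  side 7: 8 + 8 = 16
No arrangement into 6 tape sides stays within capacity, so 7 is optimal.

7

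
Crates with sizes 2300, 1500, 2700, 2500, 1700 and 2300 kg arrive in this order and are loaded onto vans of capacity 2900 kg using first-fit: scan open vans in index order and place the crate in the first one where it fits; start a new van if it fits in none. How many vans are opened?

6

  2300 → van 1 (new)  [load 2300/2900]
  1500 → van 2 (new)  [load 1500/2900]
  2700 → van 3 (new)  [load 2700/2900]
  2500 → van 4 (new)  [load 2500/2900]
  1700 → van 5 (new)  [load 1700/2900]
  2300 → van 6 (new)  [load 2300/2900]
6 vans opened.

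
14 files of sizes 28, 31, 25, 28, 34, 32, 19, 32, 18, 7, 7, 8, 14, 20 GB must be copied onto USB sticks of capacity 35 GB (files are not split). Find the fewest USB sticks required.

Total = 34 + 32 + 32 + 31 + 28 + 28 + 25 + 20 + 19 + 18 + 14 + 8 + 7 + 7 = 303 GB.
Lower bound: ⌈303/35⌉ = 9 USB sticks.
Also, 10 files each exceed 35/2 GB, and no two of those can share a USB stick, so at least 10 USB sticks are needed.
A packing using 10 USB sticks:
  USB stick 1: 34 = 34
  USB stick 2: 32 = 32
  USB stick 3: 32 = 32
  USB stick 4: 31 = 31
  USB stick 5: 28 + 7 = 35
  USB stick 6: 28 + 7 = 35
  USB stick 7: 25 + 8 = 33
  USB stick 8: 20 + 14 = 34
  USB stick 9: 19 = 19
  USB stick 10: 18 = 18
This matches the lower bound, so 10 is optimal.

10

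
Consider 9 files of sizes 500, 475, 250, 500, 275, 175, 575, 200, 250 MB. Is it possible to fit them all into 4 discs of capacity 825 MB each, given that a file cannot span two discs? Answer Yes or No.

No

Total = 3200 MB; ⌈3200/825⌉ = 4.
The bound of 4 does not rule out 4, but exhaustive search shows no assignment into 4 discs of capacity 825 MB exists — the minimum is 5.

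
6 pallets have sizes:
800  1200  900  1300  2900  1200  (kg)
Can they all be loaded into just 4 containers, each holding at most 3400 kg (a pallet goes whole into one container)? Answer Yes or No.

A valid assignment using 3 containers:
  container 1: 2900 = 2900
  container 2: 1300 + 1200 + 900 = 3400
  container 3: 1200 + 800 = 2000
That uses only 3 ≤ 4, so 4 containers are enough.

Yes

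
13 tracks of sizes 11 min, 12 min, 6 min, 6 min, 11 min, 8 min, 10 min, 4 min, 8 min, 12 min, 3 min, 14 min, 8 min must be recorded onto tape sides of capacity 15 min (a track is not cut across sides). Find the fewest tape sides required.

9

Total = 14 + 12 + 12 + 11 + 11 + 10 + 8 + 8 + 8 + 6 + 6 + 4 + 3 = 113 min.
Lower bound: ⌈113/15⌉ = 8 tape sides.
Also, 9 tracks each exceed 15/2 min, and no two of those can share a side, so at least 9 tape sides are needed.
A packing using 9 tape sides:
  side 1: 14 = 14
  side 2: 12 + 3 = 15
  side 3: 12 = 12
  side 4: 11 + 4 = 15
  side 5: 11 = 11
  side 6: 10 = 10
  side 7: 8 + 6 = 14
  side 8: 8 + 6 = 14
  side 9: 8 = 8
This matches the lower bound, so 9 is optimal.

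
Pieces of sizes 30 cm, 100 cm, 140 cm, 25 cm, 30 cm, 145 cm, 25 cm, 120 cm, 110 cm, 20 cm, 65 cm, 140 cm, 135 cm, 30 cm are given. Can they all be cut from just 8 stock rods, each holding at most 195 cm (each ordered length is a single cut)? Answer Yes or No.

Yes

A valid assignment using 7 stock rods:
  stock rod 1: 145 + 30 + 20 = 195
  stock rod 2: 140 + 30 + 25 = 195
  stock rod 3: 140 + 30 + 25 = 195
  stock rod 4: 135 = 135
  stock rod 5: 120 + 65 = 185
  stock rod 6: 110 = 110
  stock rod 7: 100 = 100
That uses only 7 ≤ 8, so 8 stock rods are enough.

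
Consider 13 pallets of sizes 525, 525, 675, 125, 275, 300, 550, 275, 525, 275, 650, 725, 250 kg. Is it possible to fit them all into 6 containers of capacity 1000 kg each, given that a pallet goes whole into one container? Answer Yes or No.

Total = 5675 kg; ⌈5675/1000⌉ = 6.
7 pallets each exceed half the capacity and cannot share a container, forcing at least 7 containers.
At least 7 containers are required, but only 6 are allowed.

No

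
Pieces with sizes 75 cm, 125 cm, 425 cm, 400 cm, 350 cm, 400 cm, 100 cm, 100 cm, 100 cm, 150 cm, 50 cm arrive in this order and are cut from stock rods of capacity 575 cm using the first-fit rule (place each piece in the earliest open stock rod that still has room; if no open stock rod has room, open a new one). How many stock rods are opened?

5

  75 → stock rod 1 (new)  [load 75/575]
  125 → stock rod 1  [load 200/575]
  425 → stock rod 2 (new)  [load 425/575]
  400 → stock rod 3 (new)  [load 400/575]
  350 → stock rod 1  [load 550/575]
  400 → stock rod 4 (new)  [load 400/575]
  100 → stock rod 2  [load 525/575]
  100 → stock rod 3  [load 500/575]
  100 → stock rod 4  [load 500/575]
  150 → stock rod 5 (new)  [load 150/575]
  50 → stock rod 2  [load 575/575]
5 stock rods opened.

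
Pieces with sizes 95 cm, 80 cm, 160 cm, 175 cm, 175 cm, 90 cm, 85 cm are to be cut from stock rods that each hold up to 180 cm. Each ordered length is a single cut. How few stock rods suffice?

Total = 175 + 175 + 160 + 95 + 90 + 85 + 80 = 860 cm.
Lower bound: ⌈860/180⌉ = 5 stock rods.
A packing using 5 stock rods:
  stock rod 1: 175 = 175
  stock rod 2: 175 = 175
  stock rod 3: 160 = 160
  stock rod 4: 95 + 85 = 180
  stock rod 5: 90 + 80 = 170
This matches the lower bound, so 5 is optimal.

5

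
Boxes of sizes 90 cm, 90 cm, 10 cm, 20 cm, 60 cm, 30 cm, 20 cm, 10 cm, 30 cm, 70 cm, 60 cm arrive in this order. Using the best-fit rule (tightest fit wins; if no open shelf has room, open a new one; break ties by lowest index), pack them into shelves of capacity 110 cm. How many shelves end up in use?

5

  90 → shelf 1 (new)  [load 90/110]
  90 → shelf 2 (new)  [load 90/110]
  10 → shelf 1  [load 100/110]
  20 → shelf 2  [load 110/110]
  60 → shelf 3 (new)  [load 60/110]
  30 → shelf 3  [load 90/110]
  20 → shelf 3  [load 110/110]
  10 → shelf 1  [load 110/110]
  30 → shelf 4 (new)  [load 30/110]
  70 → shelf 4  [load 100/110]
  60 → shelf 5 (new)  [load 60/110]
5 shelves opened.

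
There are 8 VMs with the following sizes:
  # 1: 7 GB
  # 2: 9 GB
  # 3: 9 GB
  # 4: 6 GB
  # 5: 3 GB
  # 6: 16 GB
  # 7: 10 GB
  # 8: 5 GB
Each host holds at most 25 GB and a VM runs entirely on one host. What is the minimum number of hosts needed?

3

Total = 16 + 10 + 9 + 9 + 7 + 6 + 5 + 3 = 65 GB.
Lower bound: ⌈65/25⌉ = 3 hosts.
A packing using 3 hosts:
  host 1: 16 + 9 = 25
  host 2: 10 + 9 + 6 = 25
  host 3: 7 + 5 + 3 = 15
This matches the lower bound, so 3 is optimal.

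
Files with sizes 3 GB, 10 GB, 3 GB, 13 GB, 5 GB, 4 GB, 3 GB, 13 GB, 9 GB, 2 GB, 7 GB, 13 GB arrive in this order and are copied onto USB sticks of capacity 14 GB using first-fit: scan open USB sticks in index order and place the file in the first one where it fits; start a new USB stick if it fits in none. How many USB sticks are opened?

7

  3 → USB stick 1 (new)  [load 3/14]
  10 → USB stick 1  [load 13/14]
  3 → USB stick 2 (new)  [load 3/14]
  13 → USB stick 3 (new)  [load 13/14]
  5 → USB stick 2  [load 8/14]
  4 → USB stick 2  [load 12/14]
  3 → USB stick 4 (new)  [load 3/14]
  13 → USB stick 5 (new)  [load 13/14]
  9 → USB stick 4  [load 12/14]
  2 → USB stick 2  [load 14/14]
  7 → USB stick 6 (new)  [load 7/14]
  13 → USB stick 7 (new)  [load 13/14]
7 USB sticks opened.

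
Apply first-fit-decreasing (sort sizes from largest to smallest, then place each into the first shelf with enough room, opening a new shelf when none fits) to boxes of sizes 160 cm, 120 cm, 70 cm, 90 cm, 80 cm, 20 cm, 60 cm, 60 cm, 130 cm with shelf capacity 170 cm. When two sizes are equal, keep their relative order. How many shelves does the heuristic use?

Sorted descending: 160, 130, 120, 90, 80, 70, 60, 60, 20.
  160 → shelf 1 (new)  [load 160/170]
  130 → shelf 2 (new)  [load 130/170]
  120 → shelf 3 (new)  [load 120/170]
  90 → shelf 4 (new)  [load 90/170]
  80 → shelf 4  [load 170/170]
  70 → shelf 5 (new)  [load 70/170]
  60 → shelf 5  [load 130/170]
  60 → shelf 6 (new)  [load 60/170]
  20 → shelf 2  [load 150/170]
6 shelves opened.

6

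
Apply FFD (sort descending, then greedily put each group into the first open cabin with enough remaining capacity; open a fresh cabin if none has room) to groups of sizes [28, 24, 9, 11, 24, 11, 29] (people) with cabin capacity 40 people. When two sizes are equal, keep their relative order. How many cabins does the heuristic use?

4

Sorted descending: 29, 28, 24, 24, 11, 11, 9.
  29 → cabin 1 (new)  [load 29/40]
  28 → cabin 2 (new)  [load 28/40]
  24 → cabin 3 (new)  [load 24/40]
  24 → cabin 4 (new)  [load 24/40]
  11 → cabin 1  [load 40/40]
  11 → cabin 2  [load 39/40]
  9 → cabin 3  [load 33/40]
4 cabins opened.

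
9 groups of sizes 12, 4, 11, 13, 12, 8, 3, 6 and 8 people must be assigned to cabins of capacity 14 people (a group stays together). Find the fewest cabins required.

Total = 13 + 12 + 12 + 11 + 8 + 8 + 6 + 4 + 3 = 77 people.
Lower bound: ⌈77/14⌉ = 6 cabins.
A packing using 6 cabins:
  cabin 1: 13 = 13
  cabin 2: 12 = 12
  cabin 3: 12 = 12
  cabin 4: 11 + 3 = 14
  cabin 5: 8 + 6 = 14
  cabin 6: 8 + 4 = 12
This matches the lower bound, so 6 is optimal.

6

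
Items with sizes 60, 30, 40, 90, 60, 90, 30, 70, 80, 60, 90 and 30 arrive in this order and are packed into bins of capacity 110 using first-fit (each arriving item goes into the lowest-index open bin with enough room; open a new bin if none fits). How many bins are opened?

  60 → bin 1 (new)  [load 60/110]
  30 → bin 1  [load 90/110]
  40 → bin 2 (new)  [load 40/110]
  90 → bin 3 (new)  [load 90/110]
  60 → bin 2  [load 100/110]
  90 → bin 4 (new)  [load 90/110]
  30 → bin 5 (new)  [load 30/110]
  70 → bin 5  [load 100/110]
  80 → bin 6 (new)  [load 80/110]
  60 → bin 7 (new)  [load 60/110]
  90 → bin 8 (new)  [load 90/110]
  30 → bin 6  [load 110/110]
8 bins opened.

8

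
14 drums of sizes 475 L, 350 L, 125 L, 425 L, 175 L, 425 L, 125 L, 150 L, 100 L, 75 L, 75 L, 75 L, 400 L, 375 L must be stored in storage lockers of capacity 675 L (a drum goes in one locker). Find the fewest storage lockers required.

Total = 475 + 425 + 425 + 400 + 375 + 350 + 175 + 150 + 125 + 125 + 100 + 75 + 75 + 75 = 3350 L.
Lower bound: ⌈3350/675⌉ = 5 storage lockers.
Also, 6 drums each exceed 675/2 L, and no two of those can share a locker, so at least 6 storage lockers are needed.
A packing using 6 storage lockers:
  locker 1: 475 + 175 = 650
  locker 2: 425 + 150 + 100 = 675
  locker 3: 425 + 125 + 125 = 675
  locker 4: 400 + 75 + 75 + 75 = 625
  locker 5: 375 = 375
  locker 6: 350 = 350
This matches the lower bound, so 6 is optimal.

6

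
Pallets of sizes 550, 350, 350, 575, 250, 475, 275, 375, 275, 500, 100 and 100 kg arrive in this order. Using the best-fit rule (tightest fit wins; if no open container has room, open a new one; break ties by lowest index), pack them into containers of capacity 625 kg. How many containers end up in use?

  550 → container 1 (new)  [load 550/625]
  350 → container 2 (new)  [load 350/625]
  350 → container 3 (new)  [load 350/625]
  575 → container 4 (new)  [load 575/625]
  250 → container 2  [load 600/625]
  475 → container 5 (new)  [load 475/625]
  275 → container 3  [load 625/625]
  375 → container 6 (new)  [load 375/625]
  275 → container 7 (new)  [load 275/625]
  500 → container 8 (new)  [load 500/625]
  100 → container 8  [load 600/625]
  100 → container 5  [load 575/625]
8 containers opened.

8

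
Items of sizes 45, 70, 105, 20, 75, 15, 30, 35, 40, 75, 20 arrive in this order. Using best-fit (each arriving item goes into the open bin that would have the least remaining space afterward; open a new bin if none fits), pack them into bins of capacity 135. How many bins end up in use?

  45 → bin 1 (new)  [load 45/135]
  70 → bin 1  [load 115/135]
  105 → bin 2 (new)  [load 105/135]
  20 → bin 1  [load 135/135]
  75 → bin 3 (new)  [load 75/135]
  15 → bin 2  [load 120/135]
  30 → bin 3  [load 105/135]
  35 → bin 4 (new)  [load 35/135]
  40 → bin 4  [load 75/135]
  75 → bin 5 (new)  [load 75/135]
  20 → bin 3  [load 125/135]
5 bins opened.

5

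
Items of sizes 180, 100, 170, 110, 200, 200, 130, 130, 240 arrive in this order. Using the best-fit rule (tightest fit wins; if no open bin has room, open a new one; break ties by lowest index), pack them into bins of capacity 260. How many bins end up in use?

7

  180 → bin 1 (new)  [load 180/260]
  100 → bin 2 (new)  [load 100/260]
  170 → bin 3 (new)  [load 170/260]
  110 → bin 2  [load 210/260]
  200 → bin 4 (new)  [load 200/260]
  200 → bin 5 (new)  [load 200/260]
  130 → bin 6 (new)  [load 130/260]
  130 → bin 6  [load 260/260]
  240 → bin 7 (new)  [load 240/260]
7 bins opened.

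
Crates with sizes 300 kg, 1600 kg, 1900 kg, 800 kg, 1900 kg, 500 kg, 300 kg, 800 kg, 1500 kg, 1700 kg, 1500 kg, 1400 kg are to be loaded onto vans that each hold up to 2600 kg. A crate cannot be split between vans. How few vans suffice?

Total = 1900 + 1900 + 1700 + 1600 + 1500 + 1500 + 1400 + 800 + 800 + 500 + 300 + 300 = 14200 kg.
Lower bound: ⌈14200/2600⌉ = 6 vans.
Also, 7 crates each exceed 1300 kg, and no two of those can share a van, so at least 7 vans are needed.
A packing using 7 vans:
  van 1: 1900 + 500 = 2400
  van 2: 1900 + 300 + 300 = 2500
  van 3: 1700 + 800 = 2500
  van 4: 1600 + 800 = 2400
  van 5: 1500 = 1500
  van 6: 1500 = 1500
  van 7: 1400 = 1400
This matches the lower bound, so 7 is optimal.

7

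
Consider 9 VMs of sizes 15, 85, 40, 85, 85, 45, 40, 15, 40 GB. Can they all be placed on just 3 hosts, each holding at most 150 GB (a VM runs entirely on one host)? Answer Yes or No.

No

Total = 450 GB; ⌈450/150⌉ = 3.
The bound of 3 does not rule out 3, but exhaustive search shows no assignment into 3 hosts of capacity 150 GB exists — the minimum is 4.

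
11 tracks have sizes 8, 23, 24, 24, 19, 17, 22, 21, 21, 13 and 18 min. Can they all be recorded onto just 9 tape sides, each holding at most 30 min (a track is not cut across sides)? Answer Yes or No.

Yes

A valid assignment using 9 tape sides:
  side 1: 24 = 24
  side 2: 24 = 24
  side 3: 23 = 23
  side 4: 22 + 8 = 30
  side 5: 21 = 21
  side 6: 21 = 21
  side 7: 19 = 19
  side 8: 18 = 18
  side 9: 17 + 13 = 30
Every load is within 30 min, so 9 tape sides suffice.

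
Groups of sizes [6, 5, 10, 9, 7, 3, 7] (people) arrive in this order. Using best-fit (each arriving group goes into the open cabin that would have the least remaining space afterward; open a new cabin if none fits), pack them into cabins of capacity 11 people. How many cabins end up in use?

  6 → cabin 1 (new)  [load 6/11]
  5 → cabin 1  [load 11/11]
  10 → cabin 2 (new)  [load 10/11]
  9 → cabin 3 (new)  [load 9/11]
  7 → cabin 4 (new)  [load 7/11]
  3 → cabin 4  [load 10/11]
  7 → cabin 5 (new)  [load 7/11]
5 cabins opened.

5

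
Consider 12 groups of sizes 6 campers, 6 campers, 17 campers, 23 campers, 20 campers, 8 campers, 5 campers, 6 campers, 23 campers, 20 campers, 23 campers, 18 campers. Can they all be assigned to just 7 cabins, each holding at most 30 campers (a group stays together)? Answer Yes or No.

Yes

A valid assignment using 7 cabins:
  cabin 1: 23 + 6 = 29
  cabin 2: 23 + 6 = 29
  cabin 3: 23 + 6 = 29
  cabin 4: 20 + 8 = 28
  cabin 5: 20 + 5 = 25
  cabin 6: 18 = 18
  cabin 7: 17 = 17
Every load is within 30 campers, so 7 cabins suffice.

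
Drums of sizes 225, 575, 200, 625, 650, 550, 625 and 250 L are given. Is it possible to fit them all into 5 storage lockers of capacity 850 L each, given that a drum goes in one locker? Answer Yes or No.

Yes

A valid assignment using 5 storage lockers:
  locker 1: 650 + 200 = 850
  locker 2: 625 + 225 = 850
  locker 3: 625 = 625
  locker 4: 575 + 250 = 825
  locker 5: 550 = 550
Every load is within 850 L, so 5 storage lockers suffice.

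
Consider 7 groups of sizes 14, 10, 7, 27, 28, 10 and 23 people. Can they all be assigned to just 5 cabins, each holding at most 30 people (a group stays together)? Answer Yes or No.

Yes

A valid assignment using 5 cabins:
  cabin 1: 28 = 28
  cabin 2: 27 = 27
  cabin 3: 23 + 7 = 30
  cabin 4: 14 + 10 = 24
  cabin 5: 10 = 10
Every load is within 30 people, so 5 cabins suffice.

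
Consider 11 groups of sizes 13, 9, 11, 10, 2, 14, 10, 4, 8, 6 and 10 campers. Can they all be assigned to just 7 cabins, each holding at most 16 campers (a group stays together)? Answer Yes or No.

Total = 97 campers; ⌈97/16⌉ = 7.
The bound of 7 does not rule out 7, but exhaustive search shows no assignment into 7 cabins of capacity 16 campers exists — the minimum is 8.

No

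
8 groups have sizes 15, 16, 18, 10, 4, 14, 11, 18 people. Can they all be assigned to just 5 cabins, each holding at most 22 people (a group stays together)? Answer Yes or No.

No

Total = 106 people; ⌈106/22⌉ = 5.
The bound of 5 does not rule out 5, but exhaustive search shows no assignment into 5 cabins of capacity 22 people exists — the minimum is 6.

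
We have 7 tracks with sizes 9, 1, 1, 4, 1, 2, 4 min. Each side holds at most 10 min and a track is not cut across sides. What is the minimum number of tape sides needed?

3

Total = 9 + 4 + 4 + 2 + 1 + 1 + 1 = 22 min.
Lower bound: ⌈22/10⌉ = 3 tape sides.
A packing using 3 tape sides:
  side 1: 9 + 1 = 10
  side 2: 4 + 4 + 2 = 10
  side 3: 1 + 1 = 2
This matches the lower bound, so 3 is optimal.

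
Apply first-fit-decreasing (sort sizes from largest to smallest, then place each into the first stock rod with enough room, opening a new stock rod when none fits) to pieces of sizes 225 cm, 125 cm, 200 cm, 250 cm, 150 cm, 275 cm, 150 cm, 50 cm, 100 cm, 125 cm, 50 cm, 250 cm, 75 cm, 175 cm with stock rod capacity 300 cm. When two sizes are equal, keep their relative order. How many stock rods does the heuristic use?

Sorted descending: 275, 250, 250, 225, 200, 175, 150, 150, 125, 125, 100, 75, 50, 50.
  275 → stock rod 1 (new)  [load 275/300]
  250 → stock rod 2 (new)  [load 250/300]
  250 → stock rod 3 (new)  [load 250/300]
  225 → stock rod 4 (new)  [load 225/300]
  200 → stock rod 5 (new)  [load 200/300]
  175 → stock rod 6 (new)  [load 175/300]
  150 → stock rod 7 (new)  [load 150/300]
  150 → stock rod 7  [load 300/300]
  125 → stock rod 6  [load 300/300]
  125 → stock rod 8 (new)  [load 125/300]
  100 → stock rod 5  [load 300/300]
  75 → stock rod 4  [load 300/300]
  50 → stock rod 2  [load 300/300]
  50 → stock rod 3  [load 300/300]
8 stock rods opened.

8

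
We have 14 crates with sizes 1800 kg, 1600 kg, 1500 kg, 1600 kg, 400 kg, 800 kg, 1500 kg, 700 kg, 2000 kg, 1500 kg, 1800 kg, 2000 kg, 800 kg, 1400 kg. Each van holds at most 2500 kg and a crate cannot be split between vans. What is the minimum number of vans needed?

10

Total = 2000 + 2000 + 1800 + 1800 + 1600 + 1600 + 1500 + 1500 + 1500 + 1400 + 800 + 800 + 700 + 400 = 19400 kg.
Lower bound: ⌈19400/2500⌉ = 8 vans.
Also, 10 crates each exceed 1250 kg, and no two of those can share a van, so at least 10 vans are needed.
A packing using 10 vans:
  van 1: 2000 + 400 = 2400
  van 2: 2000 = 2000
  van 3: 1800 + 700 = 2500
  van 4: 1800 = 1800
  van 5: 1600 + 800 = 2400
  van 6: 1600 + 800 = 2400
  van 7: 1500 = 1500
  van 8: 1500 = 1500
  van 9: 1500 = 1500
  van 10: 1400 = 1400
This matches the lower bound, so 10 is optimal.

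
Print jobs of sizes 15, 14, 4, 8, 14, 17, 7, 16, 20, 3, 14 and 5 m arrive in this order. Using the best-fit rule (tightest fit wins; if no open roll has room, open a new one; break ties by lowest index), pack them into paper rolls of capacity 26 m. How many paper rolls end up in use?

  15 → roll 1 (new)  [load 15/26]
  14 → roll 2 (new)  [load 14/26]
  4 → roll 1  [load 19/26]
  8 → roll 2  [load 22/26]
  14 → roll 3 (new)  [load 14/26]
  17 → roll 4 (new)  [load 17/26]
  7 → roll 1  [load 26/26]
  16 → roll 5 (new)  [load 16/26]
  20 → roll 6 (new)  [load 20/26]
  3 → roll 2  [load 25/26]
  14 → roll 7 (new)  [load 14/26]
  5 → roll 6  [load 25/26]
7 paper rolls opened.

7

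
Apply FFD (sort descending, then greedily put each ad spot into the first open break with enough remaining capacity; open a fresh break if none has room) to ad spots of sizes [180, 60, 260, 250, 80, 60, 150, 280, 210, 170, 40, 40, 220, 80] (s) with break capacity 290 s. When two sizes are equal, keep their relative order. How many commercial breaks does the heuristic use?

8

Sorted descending: 280, 260, 250, 220, 210, 180, 170, 150, 80, 80, 60, 60, 40, 40.
  280 → break 1 (new)  [load 280/290]
  260 → break 2 (new)  [load 260/290]
  250 → break 3 (new)  [load 250/290]
  220 → break 4 (new)  [load 220/290]
  210 → break 5 (new)  [load 210/290]
  180 → break 6 (new)  [load 180/290]
  170 → break 7 (new)  [load 170/290]
  150 → break 8 (new)  [load 150/290]
  80 → break 5  [load 290/290]
  80 → break 6  [load 260/290]
  60 → break 4  [load 280/290]
  60 → break 7  [load 230/290]
  40 → break 3  [load 290/290]
  40 → break 7  [load 270/290]
8 commercial breaks opened.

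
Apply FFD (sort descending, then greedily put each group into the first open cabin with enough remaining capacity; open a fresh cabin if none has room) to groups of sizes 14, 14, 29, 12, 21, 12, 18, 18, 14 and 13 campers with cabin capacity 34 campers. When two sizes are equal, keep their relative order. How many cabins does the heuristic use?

6

Sorted descending: 29, 21, 18, 18, 14, 14, 14, 13, 12, 12.
  29 → cabin 1 (new)  [load 29/34]
  21 → cabin 2 (new)  [load 21/34]
  18 → cabin 3 (new)  [load 18/34]
  18 → cabin 4 (new)  [load 18/34]
  14 → cabin 3  [load 32/34]
  14 → cabin 4  [load 32/34]
  14 → cabin 5 (new)  [load 14/34]
  13 → cabin 2  [load 34/34]
  12 → cabin 5  [load 26/34]
  12 → cabin 6 (new)  [load 12/34]
6 cabins opened.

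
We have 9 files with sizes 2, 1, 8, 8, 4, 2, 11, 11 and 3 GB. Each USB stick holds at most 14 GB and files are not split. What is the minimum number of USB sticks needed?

4

Total = 11 + 11 + 8 + 8 + 4 + 3 + 2 + 2 + 1 = 50 GB.
Lower bound: ⌈50/14⌉ = 4 USB sticks.
A packing using 4 USB sticks:
  USB stick 1: 11 + 3 = 14
  USB stick 2: 11 + 2 + 1 = 14
  USB stick 3: 8 + 4 + 2 = 14
  USB stick 4: 8 = 8
This matches the lower bound, so 4 is optimal.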